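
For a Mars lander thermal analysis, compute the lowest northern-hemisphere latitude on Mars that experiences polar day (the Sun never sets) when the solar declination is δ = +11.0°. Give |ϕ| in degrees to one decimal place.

|ϕ| = 79.0°

Polar day requires cos h₀ = −tan ϕ tan δ ≤ −1, i.e. tan ϕ tan δ ≥ 1.
The boundary is |tan ϕ| · |tan δ| = 1, so |ϕ| = 90° − |δ| = 90° − 11.0° = 79.0° in the northern hemisphere.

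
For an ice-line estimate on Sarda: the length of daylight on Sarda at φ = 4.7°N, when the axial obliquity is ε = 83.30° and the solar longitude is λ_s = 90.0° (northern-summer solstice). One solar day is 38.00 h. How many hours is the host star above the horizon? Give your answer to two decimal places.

28.38 h

Solar declination: sin δ = sin ε · sin λ_s = sin 83.30° × sin 90.0° = 0.99317, so δ = +83.300°.
cos H₀ = −tan φ · tan δ = −tan(+4.7°) × tan(+83.300°) = -0.6999, so H₀ = 2.3460 rad = 134.42°.
Daylight = 2H₀/(2π) × 38.00 h = (2.3460/π) × 38.00 = 28.38 h.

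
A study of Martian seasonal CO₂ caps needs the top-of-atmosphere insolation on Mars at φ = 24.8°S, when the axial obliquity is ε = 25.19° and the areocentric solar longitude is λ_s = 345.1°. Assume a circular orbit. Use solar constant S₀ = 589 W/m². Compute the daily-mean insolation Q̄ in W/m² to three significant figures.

sin δ = sin 25.19° × sin 345.1° = -0.10944, so δ = -6.283°.
cos H₀ = −tan(-24.8°) tan(-6.283°) = -0.0509, H₀ = 1.6217 rad.
Bracket: H₀ sin φ sin δ + cos φ cos δ sin H₀ = 1.6217×-0.41945×-0.10944 + 0.90778×0.99399×0.99871 = 0.074444 + 0.901160 = 0.975604.
Q̄ = (S₀/π) × [bracket] = (589/π) × 0.975604 = 182.9 W/m².

Q̄ ≈ 183 W/m²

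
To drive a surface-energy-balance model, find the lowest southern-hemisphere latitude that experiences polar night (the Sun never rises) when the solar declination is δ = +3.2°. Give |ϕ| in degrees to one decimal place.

Polar night requires cos h₀ = −tan ϕ tan δ ≥ 1, i.e. tan ϕ tan δ ≤ −1.
The boundary is |tan ϕ| · |tan δ| = 1, so |ϕ| = 90° − |δ| = 90° − 3.2° = 86.8° in the southern hemisphere.

|ϕ| = 86.8°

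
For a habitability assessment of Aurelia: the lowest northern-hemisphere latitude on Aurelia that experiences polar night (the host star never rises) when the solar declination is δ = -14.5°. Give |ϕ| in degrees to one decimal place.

Polar night requires cos h₀ = −tan ϕ tan δ ≥ 1, i.e. tan ϕ tan δ ≤ −1.
The boundary is |tan ϕ| · |tan δ| = 1, so |ϕ| = 90° − |δ| = 90° − 14.5° = 75.5° in the northern hemisphere.

|ϕ| = 75.5°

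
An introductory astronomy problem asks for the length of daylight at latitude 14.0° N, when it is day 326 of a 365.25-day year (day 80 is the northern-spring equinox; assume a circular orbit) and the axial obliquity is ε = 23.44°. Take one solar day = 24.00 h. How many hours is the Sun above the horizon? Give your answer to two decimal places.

Solar longitude: λ_s = 360° × (326 − 80)/365.25 = 242.464°.
sin δ = sin 23.44° × sin 242.464° = -0.35273, so δ = -20.654°.
cos H₀ = −tan φ · tan δ = −tan(+14.0°) × tan(-20.654°) = 0.0940, so H₀ = 1.4767 rad = 84.61°.
Daylight = 2H₀/(2π) × 24.00 h = (1.4767/π) × 24.00 = 11.28 h.

11.28 h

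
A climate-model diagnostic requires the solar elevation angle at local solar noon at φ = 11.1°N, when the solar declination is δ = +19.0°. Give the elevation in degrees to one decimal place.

82.1°

At local noon the hour angle is zero, so the zenith angle equals |φ − δ| = |+11.1° − (+19.000°)| = 7.900°.
Elevation = 90° − 7.900° = 82.1°.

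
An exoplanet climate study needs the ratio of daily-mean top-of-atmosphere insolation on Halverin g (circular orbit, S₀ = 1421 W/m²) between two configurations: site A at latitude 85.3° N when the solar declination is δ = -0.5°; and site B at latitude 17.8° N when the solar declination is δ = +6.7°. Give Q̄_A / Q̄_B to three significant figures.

— Configuration A (φ=+85.3°):
cos H₀ = −tan(+85.3°) tan(-0.500°) = 0.1061, H₀ = 1.4644 rad.
Bracket: H₀ sin φ sin δ + cos φ cos δ sin H₀ = 1.4644×0.99664×-0.00873 + 0.08194×0.99996×0.99435 = -0.012741 + 0.081474 = 0.068733.
Q̄ = (S₀/π) × [bracket] = (1421/π) × 0.068733 = 31.089 W/m².
— Configuration B (φ=+17.8°):
cos H₀ = −tan(+17.8°) tan(+6.700°) = -0.0377, H₀ = 1.6085 rad.
Bracket: H₀ sin φ sin δ + cos φ cos δ sin H₀ = 1.6085×0.30570×0.11667 + 0.95213×0.99317×0.99929 = 0.057369 + 0.944956 = 1.002325.
Q̄ = (S₀/π) × [bracket] = (1421/π) × 1.002325 = 453.37 W/m².
Ratio Q̄_A / Q̄_B = 31.089 / 453.37 = 0.06857.

Q̄_A / Q̄_B ≈ 0.0686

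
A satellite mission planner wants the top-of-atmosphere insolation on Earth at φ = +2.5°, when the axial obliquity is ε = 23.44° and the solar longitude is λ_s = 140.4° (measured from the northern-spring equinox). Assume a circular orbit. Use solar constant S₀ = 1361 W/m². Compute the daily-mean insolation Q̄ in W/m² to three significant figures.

Solar declination: sin δ = sin ε · sin λ_s = sin 23.44° × sin 140.4° = 0.25356, so δ = +14.688°.
cos H₀ = −tan(+2.5°) tan(+14.688°) = -0.0114, H₀ = 1.5822 rad.
Bracket: H₀ sin φ sin δ + cos φ cos δ sin H₀ = 1.5822×0.04362×0.25356 + 0.99905×0.96732×0.99993 = 0.017500 + 0.966333 = 0.983833.
Q̄ = (S₀/π) × [bracket] = (1361/π) × 0.983833 = 426.2 W/m².

Q̄ ≈ 426 W/m²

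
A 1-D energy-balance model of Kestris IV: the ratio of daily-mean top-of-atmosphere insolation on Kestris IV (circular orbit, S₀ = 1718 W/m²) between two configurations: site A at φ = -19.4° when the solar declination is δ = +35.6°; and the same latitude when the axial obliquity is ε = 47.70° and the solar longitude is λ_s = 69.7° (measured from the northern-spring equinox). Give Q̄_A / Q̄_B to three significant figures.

Q̄_A / Q̄_B ≈ 1.37

— Configuration A (φ=-19.4°):
cos H₀ = −tan(-19.4°) tan(+35.600°) = 0.2521, H₀ = 1.3159 rad.
Bracket: H₀ sin φ sin δ + cos φ cos δ sin H₀ = 1.3159×-0.33216×0.58212 + 0.94322×0.81310×0.96770 = -0.254438 + 0.742160 = 0.487722.
Q̄ = (S₀/π) × [bracket] = (1718/π) × 0.487722 = 266.71 W/m².
— Configuration B (φ=-19.4°):
Solar declination: sin δ = sin ε · sin λ_s = sin 47.70° × sin 69.7° = 0.69369, so δ = +43.923°.
cos H₀ = −tan(-19.4°) tan(+43.923°) = 0.3392, H₀ = 1.2248 rad.
Bracket: H₀ sin φ sin δ + cos φ cos δ sin H₀ = 1.2248×-0.33216×0.69369 + 0.94322×0.72027×0.94073 = -0.282214 + 0.639107 = 0.356893.
Q̄ = (S₀/π) × [bracket] = (1718/π) × 0.356893 = 195.17 W/m².
Ratio Q̄_A / Q̄_B = 266.71 / 195.17 = 1.367.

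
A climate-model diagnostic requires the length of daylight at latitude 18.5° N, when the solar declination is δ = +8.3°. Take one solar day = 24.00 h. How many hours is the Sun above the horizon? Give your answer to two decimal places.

cos h₀ = −tan ϕ · tan δ = −tan(+18.5°) × tan(+8.300°) = -0.0488, so h₀ = 1.6196 rad = 92.80°.
Daylight = 2h₀/(2π) × 24.00 h = (1.6196/π) × 24.00 = 12.37 h.

12.37 h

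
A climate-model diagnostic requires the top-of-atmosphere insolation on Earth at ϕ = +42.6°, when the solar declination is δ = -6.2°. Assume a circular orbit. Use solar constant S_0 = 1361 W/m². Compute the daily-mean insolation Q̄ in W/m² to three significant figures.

Q̄ ≈ 269 W/m²

cos h₀ = −tan(+42.6°) tan(-6.200°) = 0.0999, h₀ = 1.4707 rad.
Bracket: h₀ sin ϕ sin δ + cos ϕ cos δ sin h₀ = 1.4707×0.67688×-0.10800 + 0.73610×0.99415×0.99500 = -0.107513 + 0.728135 = 0.620622.
Q̄ = (S_0/π) × [bracket] = (1361/π) × 0.620622 = 268.9 W/m².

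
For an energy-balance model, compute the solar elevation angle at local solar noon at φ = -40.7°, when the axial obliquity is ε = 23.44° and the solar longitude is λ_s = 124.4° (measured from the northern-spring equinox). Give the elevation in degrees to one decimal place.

30.1°

Solar declination: sin δ = sin ε · sin λ_s = sin 23.44° × sin 124.4° = 0.32822, so δ = +19.161°.
At local noon the hour angle is zero, so the zenith angle equals |φ − δ| = |-40.7° − (+19.161°)| = 59.861°.
Elevation = 90° − 59.861° = 30.1°.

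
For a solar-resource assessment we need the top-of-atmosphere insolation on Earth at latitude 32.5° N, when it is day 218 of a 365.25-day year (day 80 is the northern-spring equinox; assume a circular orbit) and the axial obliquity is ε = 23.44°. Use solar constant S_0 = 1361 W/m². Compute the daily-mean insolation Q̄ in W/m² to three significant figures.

Solar longitude: L_s = 360° × (218 − 80)/365.25 = 136.016°.
sin δ = sin 23.44° × sin 136.016° = 0.27625, so δ = +16.036°.
cos h₀ = −tan(+32.5°) tan(+16.036°) = -0.1831, h₀ = 1.7549 rad.
Bracket: h₀ sin ϕ sin δ + cos ϕ cos δ sin h₀ = 1.7549×0.53730×0.27625 + 0.84339×0.96109×0.98309 = 0.260478 + 0.796867 = 1.057345.
Q̄ = (S_0/π) × [bracket] = (1361/π) × 1.057345 = 458.1 W/m².

Q̄ ≈ 458 W/m²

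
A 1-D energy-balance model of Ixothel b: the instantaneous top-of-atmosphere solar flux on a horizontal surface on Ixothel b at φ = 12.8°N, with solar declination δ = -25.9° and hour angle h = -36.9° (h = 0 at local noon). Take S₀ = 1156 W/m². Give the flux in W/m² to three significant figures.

cos θ_z = sin φ sin δ + cos φ cos δ cos h = -0.096773 + 0.701486 = 0.604713.
Flux = S₀ · cos θ_z = 1156 × 0.604713 = 699.0 W/m².

699 W/m²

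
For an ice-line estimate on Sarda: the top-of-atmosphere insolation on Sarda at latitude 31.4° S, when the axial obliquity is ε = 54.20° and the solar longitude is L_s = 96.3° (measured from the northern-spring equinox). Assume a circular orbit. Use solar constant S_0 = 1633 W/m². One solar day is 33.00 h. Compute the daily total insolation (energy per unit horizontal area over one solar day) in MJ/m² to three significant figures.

Solar declination: sin δ = sin ε · sin L_s = sin 54.20° × sin 96.3° = 0.80617, so δ = +53.723°.
cos h₀ = −tan(-31.4°) tan(+53.723°) = 0.8317, h₀ = 0.5887 rad.
Bracket: h₀ sin ϕ sin δ + cos ϕ cos δ sin h₀ = 0.5887×-0.52101×0.80617 + 0.85355×0.59169×0.55528 = -0.247267 + 0.280437 = 0.033170.
Q̄ = (S_0/π) × [bracket] = (1633/π) × 0.033170 = 17.242 W/m².
Daily total = Q̄ × 33.00 h × 3600 s/h = 17.242 × 33.00 × 3600 / 10⁶ = 2.048 MJ/m².

2.05 MJ/m²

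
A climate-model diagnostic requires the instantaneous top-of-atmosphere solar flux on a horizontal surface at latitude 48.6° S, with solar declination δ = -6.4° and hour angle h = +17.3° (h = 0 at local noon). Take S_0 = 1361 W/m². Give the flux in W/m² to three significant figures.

968 W/m²

cos θ_z = sin ϕ sin δ + cos ϕ cos δ cos h = 0.083614 + 0.627460 = 0.711074.
Flux = S_0 · cos θ_z = 1361 × 0.711074 = 967.8 W/m².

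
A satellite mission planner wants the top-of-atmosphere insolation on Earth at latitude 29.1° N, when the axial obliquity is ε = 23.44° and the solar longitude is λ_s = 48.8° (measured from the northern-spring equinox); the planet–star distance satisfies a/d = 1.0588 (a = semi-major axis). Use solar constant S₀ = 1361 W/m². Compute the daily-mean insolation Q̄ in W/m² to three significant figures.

Q̄ ≈ 522 W/m²

Solar declination: sin δ = sin ε · sin λ_s = sin 23.44° × sin 48.8° = 0.29930, so δ = +17.416°.
cos H₀ = −tan(+29.1°) tan(+17.416°) = -0.1746, H₀ = 1.7463 rad.
Bracket: H₀ sin φ sin δ + cos φ cos δ sin H₀ = 1.7463×0.48634×0.29930 + 0.87377×0.95416×0.98464 = 0.254194 + 0.820910 = 1.075104.
Inverse-square distance factor (a/d)² = 1.0588² = 1.121057.
Q̄ = (S₀/π) × 1.121057 × [bracket] = (1361/π) × 1.121057 × 1.075104 = 522.1 W/m².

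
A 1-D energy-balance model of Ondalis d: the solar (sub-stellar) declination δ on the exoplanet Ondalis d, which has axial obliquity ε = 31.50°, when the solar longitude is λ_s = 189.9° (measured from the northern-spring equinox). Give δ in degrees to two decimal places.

sin δ = sin ε · sin λ_s = sin 31.50° × sin 189.9° = -0.089833.
δ = arcsin(-0.089833) = -5.15°.

δ = -5.15°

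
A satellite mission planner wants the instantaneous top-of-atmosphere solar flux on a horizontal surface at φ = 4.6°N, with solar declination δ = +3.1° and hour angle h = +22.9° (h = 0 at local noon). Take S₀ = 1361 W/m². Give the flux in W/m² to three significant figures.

1.25e+03 W/m²

cos θ_z = sin φ sin δ + cos φ cos δ cos h = 0.004337 + 0.916874 = 0.921211.
Flux = S₀ · cos θ_z = 1361 × 0.921211 = 1254 W/m².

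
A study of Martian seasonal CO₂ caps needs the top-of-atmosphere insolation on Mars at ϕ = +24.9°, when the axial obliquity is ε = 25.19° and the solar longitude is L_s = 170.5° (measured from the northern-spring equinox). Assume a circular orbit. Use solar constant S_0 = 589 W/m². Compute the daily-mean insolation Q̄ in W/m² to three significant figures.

Q̄ ≈ 178 W/m²

Solar declination: sin δ = sin ε · sin L_s = sin 25.19° × sin 170.5° = 0.07025, so δ = +4.028°.
cos h₀ = −tan(+24.9°) tan(+4.028°) = -0.0327, h₀ = 1.6035 rad.
Bracket: h₀ sin ϕ sin δ + cos ϕ cos δ sin h₀ = 1.6035×0.42104×0.07025 + 0.90704×0.99753×0.99947 = 0.047428 + 0.904320 = 0.951748.
Q̄ = (S_0/π) × [bracket] = (589/π) × 0.951748 = 178.4 W/m².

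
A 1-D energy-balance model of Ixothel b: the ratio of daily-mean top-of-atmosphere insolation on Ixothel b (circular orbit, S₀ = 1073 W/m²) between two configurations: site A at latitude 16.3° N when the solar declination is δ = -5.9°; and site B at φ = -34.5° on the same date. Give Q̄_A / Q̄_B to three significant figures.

— Configuration A (φ=+16.3°):
cos H₀ = −tan(+16.3°) tan(-5.900°) = 0.0302, H₀ = 1.5406 rad.
Bracket: H₀ sin φ sin δ + cos φ cos δ sin H₀ = 1.5406×0.28067×-0.10279 + 0.95981×0.99470×0.99954 = -0.044446 + 0.954284 = 0.909838.
Q̄ = (S₀/π) × [bracket] = (1073/π) × 0.909838 = 310.75 W/m².
— Configuration B (φ=-34.5°):
cos H₀ = −tan(-34.5°) tan(-5.900°) = -0.0710, H₀ = 1.6419 rad.
Bracket: H₀ sin φ sin δ + cos φ cos δ sin H₀ = 1.6419×-0.56641×-0.10279 + 0.82413×0.99470×0.99747 = 0.095594 + 0.817688 = 0.913282.
Q̄ = (S₀/π) × [bracket] = (1073/π) × 0.913282 = 311.93 W/m².
Ratio Q̄_A / Q̄_B = 310.75 / 311.93 = 0.9962.

Q̄_A / Q̄_B ≈ 0.996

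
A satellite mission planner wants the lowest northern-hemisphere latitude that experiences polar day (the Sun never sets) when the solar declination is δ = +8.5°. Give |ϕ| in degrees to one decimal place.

Polar day requires cos h₀ = −tan ϕ tan δ ≤ −1, i.e. tan ϕ tan δ ≥ 1.
The boundary is |tan ϕ| · |tan δ| = 1, so |ϕ| = 90° − |δ| = 90° − 8.5° = 81.5° in the northern hemisphere.

|ϕ| = 81.5°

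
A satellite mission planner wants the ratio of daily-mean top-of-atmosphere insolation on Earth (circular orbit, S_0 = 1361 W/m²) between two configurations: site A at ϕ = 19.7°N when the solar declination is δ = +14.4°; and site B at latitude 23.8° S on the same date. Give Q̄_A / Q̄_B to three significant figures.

— Configuration A (ϕ=+19.7°):
cos h₀ = −tan(+19.7°) tan(+14.400°) = -0.0919, h₀ = 1.6629 rad.
Bracket: h₀ sin ϕ sin δ + cos ϕ cos δ sin h₀ = 1.6629×0.33710×0.24869 + 0.94147×0.96858×0.99577 = 0.139407 + 0.908032 = 1.047439.
Q̄ = (S_0/π) × [bracket] = (1361/π) × 1.047439 = 453.77 W/m².
— Configuration B (ϕ=-23.8°):
cos h₀ = −tan(-23.8°) tan(+14.400°) = 0.1132, h₀ = 1.4573 rad.
Bracket: h₀ sin ϕ sin δ + cos ϕ cos δ sin h₀ = 1.4573×-0.40355×0.24869 + 0.91496×0.96858×0.99357 = -0.146253 + 0.880514 = 0.734261.
Q̄ = (S_0/π) × [bracket] = (1361/π) × 0.734261 = 318.10 W/m².
Ratio Q̄_A / Q̄_B = 453.77 / 318.10 = 1.427.

Q̄_A / Q̄_B ≈ 1.43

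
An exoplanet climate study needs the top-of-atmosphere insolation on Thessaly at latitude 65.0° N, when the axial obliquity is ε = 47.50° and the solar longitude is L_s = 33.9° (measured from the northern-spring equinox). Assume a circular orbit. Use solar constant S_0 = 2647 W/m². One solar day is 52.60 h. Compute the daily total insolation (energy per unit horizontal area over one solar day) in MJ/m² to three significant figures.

187 MJ/m²

Solar declination: sin δ = sin ε · sin L_s = sin 47.50° × sin 33.9° = 0.41121, so δ = +24.281°.
cos h₀ = −tan(+65.0°) tan(+24.281°) = -0.9674, h₀ = 2.8857 rad.
Bracket: h₀ sin ϕ sin δ + cos ϕ cos δ sin h₀ = 2.8857×0.90631×0.41121 + 0.42262×0.91154×0.25315 = 1.075453 + 0.097522 = 1.172975.
Q̄ = (S_0/π) × [bracket] = (2647/π) × 1.172975 = 988.31 W/m².
Daily total = Q̄ × 52.60 h × 3600 s/h = 988.31 × 52.60 × 3600 / 10⁶ = 187.1 MJ/m².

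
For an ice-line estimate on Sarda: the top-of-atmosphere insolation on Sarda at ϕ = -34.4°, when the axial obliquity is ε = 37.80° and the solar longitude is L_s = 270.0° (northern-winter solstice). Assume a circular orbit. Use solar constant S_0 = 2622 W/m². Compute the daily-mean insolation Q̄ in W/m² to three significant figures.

Q̄ ≈ 1.08e+03 W/m²

Solar declination: sin δ = sin ε · sin L_s = sin 37.80° × sin 270.0° = -0.61291, so δ = -37.800°.
cos h₀ = −tan(-34.4°) tan(-37.800°) = -0.5311, h₀ = 2.1307 rad.
Bracket: h₀ sin ϕ sin δ + cos ϕ cos δ sin h₀ = 2.1307×-0.56497×-0.61291 + 0.82511×0.79016×0.84730 = 0.737810 + 0.552413 = 1.290223.
Q̄ = (S_0/π) × [bracket] = (2622/π) × 1.290223 = 1077 W/m².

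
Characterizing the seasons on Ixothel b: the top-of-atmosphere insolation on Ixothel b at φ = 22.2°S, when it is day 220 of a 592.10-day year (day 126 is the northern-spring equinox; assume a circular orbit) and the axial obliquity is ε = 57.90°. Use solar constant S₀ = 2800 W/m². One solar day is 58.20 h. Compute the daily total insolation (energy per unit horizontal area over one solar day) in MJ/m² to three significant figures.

53.1 MJ/m²

Solar longitude: λ_s = 360° × (220 − 126)/592.10 = 57.153°.
sin δ = sin 57.90° × sin 57.153° = 0.71168, so δ = +45.372°.
cos H₀ = −tan(-22.2°) tan(+45.372°) = 0.4134, H₀ = 1.1446 rad.
Bracket: H₀ sin φ sin δ + cos φ cos δ sin H₀ = 1.1446×-0.37784×0.71168 + 0.92587×0.70250×0.91054 = -0.307784 + 0.592237 = 0.284453.
Q̄ = (S₀/π) × [bracket] = (2800/π) × 0.284453 = 253.52 W/m².
Daily total = Q̄ × 58.20 h × 3600 s/h = 253.52 × 58.20 × 3600 / 10⁶ = 53.12 MJ/m².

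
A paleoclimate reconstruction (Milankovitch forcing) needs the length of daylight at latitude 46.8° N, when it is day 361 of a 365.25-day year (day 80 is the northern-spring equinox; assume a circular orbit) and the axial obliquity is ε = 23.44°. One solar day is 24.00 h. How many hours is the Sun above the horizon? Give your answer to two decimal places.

8.37 h

Solar longitude: L_s = 360° × (361 − 80)/365.25 = 276.961°.
sin δ = sin 23.44° × sin 276.961° = -0.39486, so δ = -23.257°.
cos h₀ = −tan ϕ · tan δ = −tan(+46.8°) × tan(-23.257°) = 0.4577, so h₀ = 1.0954 rad = 62.76°.
Daylight = 2h₀/(2π) × 24.00 h = (1.0954/π) × 24.00 = 8.37 h.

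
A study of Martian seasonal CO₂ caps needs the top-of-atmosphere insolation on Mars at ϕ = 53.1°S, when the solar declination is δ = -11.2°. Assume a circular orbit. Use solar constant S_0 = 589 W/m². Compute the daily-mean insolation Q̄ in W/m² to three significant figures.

Q̄ ≈ 160 W/m²

cos h₀ = −tan(-53.1°) tan(-11.200°) = -0.2637, h₀ = 1.8377 rad.
Bracket: h₀ sin ϕ sin δ + cos ϕ cos δ sin h₀ = 1.8377×-0.79968×-0.19423 + 0.60042×0.98096×0.96460 = 0.285435 + 0.568138 = 0.853573.
Q̄ = (S_0/π) × [bracket] = (589/π) × 0.853573 = 160.0 W/m².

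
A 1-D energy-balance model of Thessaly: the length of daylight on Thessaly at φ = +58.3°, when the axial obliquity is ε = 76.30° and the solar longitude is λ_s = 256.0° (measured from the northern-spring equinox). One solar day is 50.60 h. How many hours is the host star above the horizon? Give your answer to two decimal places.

0.00 h

Solar declination: sin δ = sin ε · sin λ_s = sin 76.30° × sin 256.0° = -0.94269, so δ = -70.508°.
cos H₀ = −tan φ · tan δ = 4.5744 ≥ 1, so the host star never rises (polar night) and H₀ = 0.
Daylight = 2H₀/(2π) × 50.60 h = (0.0000/π) × 50.60 = 0.00 h.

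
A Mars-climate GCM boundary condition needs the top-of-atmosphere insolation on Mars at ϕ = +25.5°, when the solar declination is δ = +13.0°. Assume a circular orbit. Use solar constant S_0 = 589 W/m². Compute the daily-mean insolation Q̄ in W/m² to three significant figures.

cos h₀ = −tan(+25.5°) tan(+13.000°) = -0.1101, h₀ = 1.6811 rad.
Bracket: h₀ sin ϕ sin δ + cos ϕ cos δ sin h₀ = 1.6811×0.43051×0.22495 + 0.90259×0.97437×0.99392 = 0.162803 + 0.874110 = 1.036913.
Q̄ = (S_0/π) × [bracket] = (589/π) × 1.036913 = 194.4 W/m².

Q̄ ≈ 194 W/m²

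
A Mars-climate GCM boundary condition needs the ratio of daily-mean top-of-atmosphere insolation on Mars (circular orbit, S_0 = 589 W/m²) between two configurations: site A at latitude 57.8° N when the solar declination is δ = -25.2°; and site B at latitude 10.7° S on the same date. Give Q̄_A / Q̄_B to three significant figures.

— Configuration A (ϕ=+57.8°):
cos h₀ = −tan(+57.8°) tan(-25.200°) = 0.7472, h₀ = 0.7269 rad.
Bracket: h₀ sin ϕ sin δ + cos ϕ cos δ sin h₀ = 0.7269×0.84619×-0.42578 + 0.53288×0.90483×0.66455 = -0.261895 + 0.320423 = 0.058528.
Q̄ = (S_0/π) × [bracket] = (589/π) × 0.058528 = 10.973 W/m².
— Configuration B (ϕ=-10.7°):
cos h₀ = −tan(-10.7°) tan(-25.200°) = -0.0889, h₀ = 1.6598 rad.
Bracket: h₀ sin ϕ sin δ + cos ϕ cos δ sin h₀ = 1.6598×-0.18567×-0.42578 + 0.98261×0.90483×0.99604 = 0.131215 + 0.885574 = 1.016789.
Q̄ = (S_0/π) × [bracket] = (589/π) × 1.016789 = 190.63 W/m².
Ratio Q̄_A / Q̄_B = 10.973 / 190.63 = 0.05756.

Q̄_A / Q̄_B ≈ 0.0576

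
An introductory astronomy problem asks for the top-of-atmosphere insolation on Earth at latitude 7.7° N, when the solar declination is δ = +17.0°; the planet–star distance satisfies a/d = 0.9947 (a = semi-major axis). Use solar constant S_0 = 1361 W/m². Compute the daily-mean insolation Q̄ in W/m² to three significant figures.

Q̄ ≈ 433 W/m²

cos h₀ = −tan(+7.7°) tan(+17.000°) = -0.0413, h₀ = 1.6121 rad.
Bracket: h₀ sin ϕ sin δ + cos ϕ cos δ sin h₀ = 1.6121×0.13399×0.29237 + 0.99098×0.95630×0.99915 = 0.063153 + 0.946869 = 1.010022.
Inverse-square distance factor (a/d)² = 0.9947² = 0.989428.
Q̄ = (S_0/π) × 0.989428 × [bracket] = (1361/π) × 0.989428 × 1.010022 = 432.9 W/m².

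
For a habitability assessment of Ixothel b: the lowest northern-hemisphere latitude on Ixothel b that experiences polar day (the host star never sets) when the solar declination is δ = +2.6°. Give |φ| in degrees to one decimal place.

Polar day requires cos H₀ = −tan φ tan δ ≤ −1, i.e. tan φ tan δ ≥ 1.
The boundary is |tan φ| · |tan δ| = 1, so |φ| = 90° − |δ| = 90° − 2.6° = 87.4° in the northern hemisphere.

|φ| = 87.4°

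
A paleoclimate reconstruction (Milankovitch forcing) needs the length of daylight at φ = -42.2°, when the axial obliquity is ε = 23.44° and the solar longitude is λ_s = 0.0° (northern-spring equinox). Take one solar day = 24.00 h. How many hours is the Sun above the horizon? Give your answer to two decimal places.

12.00 h

Solar declination: sin δ = sin ε · sin λ_s = sin 23.44° × sin 0.0° = 0.00000, so δ = +0.000°.
cos H₀ = −tan φ · tan δ = −tan(-42.2°) × tan(+0.000°) = 0.0000, so H₀ = 1.5708 rad = 90.00°.
Daylight = 2H₀/(2π) × 24.00 h = (1.5708/π) × 24.00 = 12.00 h.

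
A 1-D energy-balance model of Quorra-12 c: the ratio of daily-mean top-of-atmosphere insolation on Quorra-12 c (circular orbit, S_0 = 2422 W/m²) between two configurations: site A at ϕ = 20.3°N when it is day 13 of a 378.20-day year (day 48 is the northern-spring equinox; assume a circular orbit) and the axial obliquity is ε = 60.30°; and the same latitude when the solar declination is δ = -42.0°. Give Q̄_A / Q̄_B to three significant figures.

— Configuration A (ϕ=+20.3°):
Solar longitude: L_s = 360° × (13 − 48)/378.20 = -33.316°, i.e. -33.316° + 360° = 326.684°.
sin δ = sin 60.30° × sin 326.684° = -0.47710, so δ = -28.496°.
cos h₀ = −tan(+20.3°) tan(-28.496°) = 0.2008, h₀ = 1.3686 rad.
Bracket: h₀ sin ϕ sin δ + cos ϕ cos δ sin h₀ = 1.3686×0.34694×-0.47710 + 0.93789×0.87885×0.97963 = -0.226538 + 0.807474 = 0.580936.
Q̄ = (S_0/π) × [bracket] = (2422/π) × 0.580936 = 447.87 W/m².
— Configuration B (ϕ=+20.3°):
cos h₀ = −tan(+20.3°) tan(-42.000°) = 0.3331, h₀ = 1.2312 rad.
Bracket: h₀ sin ϕ sin δ + cos ϕ cos δ sin h₀ = 1.2312×0.34694×-0.66913 + 0.93789×0.74314×0.94290 = -0.285821 + 0.657186 = 0.371365.
Q̄ = (S_0/π) × [bracket] = (2422/π) × 0.371365 = 286.30 W/m².
Ratio Q̄_A / Q̄_B = 447.87 / 286.30 = 1.564.

Q̄_A / Q̄_B ≈ 1.56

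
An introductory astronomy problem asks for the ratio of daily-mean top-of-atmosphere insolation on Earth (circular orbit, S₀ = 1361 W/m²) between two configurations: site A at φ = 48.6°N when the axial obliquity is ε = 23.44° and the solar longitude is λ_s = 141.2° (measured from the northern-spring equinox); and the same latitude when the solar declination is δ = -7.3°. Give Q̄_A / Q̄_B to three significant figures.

Q̄_A / Q̄_B ≈ 1.87

— Configuration A (φ=+48.6°):
Solar declination: sin δ = sin ε · sin λ_s = sin 23.44° × sin 141.2° = 0.24926, so δ = +14.433°.
cos H₀ = −tan(+48.6°) tan(+14.433°) = -0.2919, H₀ = 1.8671 rad.
Bracket: H₀ sin φ sin δ + cos φ cos δ sin H₀ = 1.8671×0.75011×0.24926 + 0.66131×0.96844×0.95644 = 0.349096 + 0.612542 = 0.961638.
Q̄ = (S₀/π) × [bracket] = (1361/π) × 0.961638 = 416.60 W/m².
— Configuration B (φ=+48.6°):
cos H₀ = −tan(+48.6°) tan(-7.300°) = 0.1453, H₀ = 1.4250 rad.
Bracket: H₀ sin φ sin δ + cos φ cos δ sin H₀ = 1.4250×0.75011×-0.12706 + 0.66131×0.99189×0.98939 = -0.135815 + 0.648987 = 0.513172.
Q̄ = (S₀/π) × [bracket] = (1361/π) × 0.513172 = 222.32 W/m².
Ratio Q̄_A / Q̄_B = 416.60 / 222.32 = 1.874.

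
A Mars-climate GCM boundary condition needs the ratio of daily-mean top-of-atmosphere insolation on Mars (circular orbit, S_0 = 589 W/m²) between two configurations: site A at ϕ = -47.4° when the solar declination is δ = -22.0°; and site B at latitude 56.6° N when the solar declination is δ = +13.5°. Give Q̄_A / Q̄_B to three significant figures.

— Configuration A (ϕ=-47.4°):
cos h₀ = −tan(-47.4°) tan(-22.000°) = -0.4394, h₀ = 2.0257 rad.
Bracket: h₀ sin ϕ sin δ + cos ϕ cos δ sin h₀ = 2.0257×-0.73610×-0.37461 + 0.67688×0.92718×0.89830 = 0.558588 + 0.563764 = 1.122352.
Q̄ = (S_0/π) × [bracket] = (589/π) × 1.122352 = 210.42 W/m².
— Configuration B (ϕ=+56.6°):
cos h₀ = −tan(+56.6°) tan(+13.500°) = -0.3641, h₀ = 1.9435 rad.
Bracket: h₀ sin ϕ sin δ + cos ϕ cos δ sin h₀ = 1.9435×0.83485×0.23345 + 0.55048×0.97237×0.93136 = 0.378780 + 0.498529 = 0.877309.
Q̄ = (S_0/π) × [bracket] = (589/π) × 0.877309 = 164.48 W/m².
Ratio Q̄_A / Q̄_B = 210.42 / 164.48 = 1.279.

Q̄_A / Q̄_B ≈ 1.28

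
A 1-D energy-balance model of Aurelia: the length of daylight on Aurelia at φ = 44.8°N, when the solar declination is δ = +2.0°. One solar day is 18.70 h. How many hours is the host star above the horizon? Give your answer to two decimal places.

9.56 h

cos H₀ = −tan φ · tan δ = −tan(+44.8°) × tan(+2.000°) = -0.0347, so H₀ = 1.6055 rad = 91.99°.
Daylight = 2H₀/(2π) × 18.70 h = (1.6055/π) × 18.70 = 9.56 h.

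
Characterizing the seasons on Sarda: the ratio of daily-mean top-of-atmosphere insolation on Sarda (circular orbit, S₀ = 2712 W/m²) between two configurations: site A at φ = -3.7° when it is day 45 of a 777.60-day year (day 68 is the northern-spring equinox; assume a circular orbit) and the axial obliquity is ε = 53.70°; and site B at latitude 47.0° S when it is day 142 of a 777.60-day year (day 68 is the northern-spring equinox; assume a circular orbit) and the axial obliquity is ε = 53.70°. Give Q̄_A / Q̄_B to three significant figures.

— Configuration A (φ=-3.7°):
Solar longitude: λ_s = 360° × (45 − 68)/777.60 = -10.648°, i.e. -10.648° + 360° = 349.352°.
sin δ = sin 53.70° × sin 349.352° = -0.14892, so δ = -8.564°.
cos H₀ = −tan(-3.7°) tan(-8.564°) = -0.0097, H₀ = 1.5805 rad.
Bracket: H₀ sin φ sin δ + cos φ cos δ sin H₀ = 1.5805×-0.06453×-0.14892 + 0.99792×0.98885×0.99995 = 0.015188 + 0.986744 = 1.001932.
Q̄ = (S₀/π) × [bracket] = (2712/π) × 1.001932 = 864.92 W/m².
— Configuration B (φ=-47.0°):
Solar longitude: λ_s = 360° × (142 − 68)/777.60 = 34.259°.
sin δ = sin 53.70° × sin 34.259° = 0.45369, so δ = +26.981°.
cos H₀ = −tan(-47.0°) tan(+26.981°) = 0.5459, H₀ = 0.9933 rad.
Bracket: H₀ sin φ sin δ + cos φ cos δ sin H₀ = 0.9933×-0.73135×0.45369 + 0.68200×0.89116×0.83782 = -0.329583 + 0.509203 = 0.179620.
Q̄ = (S₀/π) × [bracket] = (2712/π) × 0.179620 = 155.06 W/m².
Ratio Q̄_A / Q̄_B = 864.92 / 155.06 = 5.578.

Q̄_A / Q̄_B ≈ 5.58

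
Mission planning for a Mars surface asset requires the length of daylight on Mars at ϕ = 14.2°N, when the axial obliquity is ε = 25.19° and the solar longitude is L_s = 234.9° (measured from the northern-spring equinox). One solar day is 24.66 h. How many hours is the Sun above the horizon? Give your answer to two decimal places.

11.59 h

Solar declination: sin δ = sin ε · sin L_s = sin 25.19° × sin 234.9° = -0.34822, so δ = -20.379°.
cos h₀ = −tan ϕ · tan δ = −tan(+14.2°) × tan(-20.379°) = 0.0940, so h₀ = 1.4767 rad = 84.61°.
Daylight = 2h₀/(2π) × 24.66 h = (1.4767/π) × 24.66 = 11.59 h.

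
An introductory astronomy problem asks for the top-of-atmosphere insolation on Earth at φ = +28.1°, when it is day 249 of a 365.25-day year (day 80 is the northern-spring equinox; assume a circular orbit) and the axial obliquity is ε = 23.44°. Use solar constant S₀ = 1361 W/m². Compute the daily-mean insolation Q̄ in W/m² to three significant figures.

Q̄ ≈ 411 W/m²

Solar longitude: λ_s = 360° × (249 − 80)/365.25 = 166.571°.
sin δ = sin 23.44° × sin 166.571° = 0.09238, so δ = +5.301°.
cos H₀ = −tan(+28.1°) tan(+5.301°) = -0.0495, H₀ = 1.6204 rad.
Bracket: H₀ sin φ sin δ + cos φ cos δ sin H₀ = 1.6204×0.47101×0.09238 + 0.88213×0.99572×0.99877 = 0.070507 + 0.877274 = 0.947781.
Q̄ = (S₀/π) × [bracket] = (1361/π) × 0.947781 = 410.6 W/m².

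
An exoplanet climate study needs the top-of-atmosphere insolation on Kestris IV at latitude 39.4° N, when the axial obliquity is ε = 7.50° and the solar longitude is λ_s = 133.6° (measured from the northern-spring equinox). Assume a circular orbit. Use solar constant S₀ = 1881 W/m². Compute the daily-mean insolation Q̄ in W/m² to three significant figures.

Solar declination: sin δ = sin ε · sin λ_s = sin 7.50° × sin 133.6° = 0.09452, so δ = +5.424°.
cos H₀ = −tan(+39.4°) tan(+5.424°) = -0.0780, H₀ = 1.6489 rad.
Bracket: H₀ sin φ sin δ + cos φ cos δ sin H₀ = 1.6489×0.63473×0.09452 + 0.77273×0.99552×0.99695 = 0.098925 + 0.766922 = 0.865847.
Q̄ = (S₀/π) × [bracket] = (1881/π) × 0.865847 = 518.4 W/m².

Q̄ ≈ 518 W/m²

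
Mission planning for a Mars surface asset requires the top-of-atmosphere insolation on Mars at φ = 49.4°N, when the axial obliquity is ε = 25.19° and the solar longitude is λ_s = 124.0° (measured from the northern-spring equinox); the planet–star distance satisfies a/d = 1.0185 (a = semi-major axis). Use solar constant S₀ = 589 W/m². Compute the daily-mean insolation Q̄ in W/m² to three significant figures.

Q̄ ≈ 212 W/m²

Solar declination: sin δ = sin ε · sin λ_s = sin 25.19° × sin 124.0° = 0.35286, so δ = +20.662°.
cos H₀ = −tan(+49.4°) tan(+20.662°) = -0.4400, H₀ = 2.0264 rad.
Bracket: H₀ sin φ sin δ + cos φ cos δ sin H₀ = 2.0264×0.75927×0.35286 + 0.65077×0.93568×0.89801 = 0.542905 + 0.546809 = 1.089714.
Inverse-square distance factor (a/d)² = 1.0185² = 1.037342.
Q̄ = (S₀/π) × 1.037342 × [bracket] = (589/π) × 1.037342 × 1.089714 = 211.9 W/m².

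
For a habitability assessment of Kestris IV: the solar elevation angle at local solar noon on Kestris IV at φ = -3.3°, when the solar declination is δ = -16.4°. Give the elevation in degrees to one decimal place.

76.9°

At local noon the hour angle is zero, so the zenith angle equals |φ − δ| = |-3.3° − (-16.400°)| = 13.100°.
Elevation = 90° − 13.100° = 76.9°.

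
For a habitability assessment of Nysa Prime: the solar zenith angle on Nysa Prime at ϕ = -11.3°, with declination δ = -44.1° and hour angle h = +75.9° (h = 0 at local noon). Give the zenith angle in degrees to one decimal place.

θ_z = 72.1°

cos θ_z = sin ϕ sin δ + cos ϕ cos δ cos h = 0.136361 + 0.171555 = 0.307916.
θ_z = arccos(0.307916) = 72.1°.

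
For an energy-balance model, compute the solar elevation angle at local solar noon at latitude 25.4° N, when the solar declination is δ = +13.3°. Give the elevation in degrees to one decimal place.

At local noon the hour angle is zero, so the zenith angle equals |φ − δ| = |+25.4° − (+13.300°)| = 12.100°.
Elevation = 90° − 12.100° = 77.9°.

77.9°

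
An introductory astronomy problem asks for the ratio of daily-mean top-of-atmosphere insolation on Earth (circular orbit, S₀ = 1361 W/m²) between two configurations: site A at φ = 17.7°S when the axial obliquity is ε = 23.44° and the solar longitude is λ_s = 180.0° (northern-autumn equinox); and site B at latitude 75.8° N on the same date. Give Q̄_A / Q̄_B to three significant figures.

Q̄_A / Q̄_B ≈ 3.88

— Configuration A (φ=-17.7°):
Solar declination: sin δ = sin ε · sin λ_s = sin 23.44° × sin 180.0° = 0.00000, so δ = +0.000°.
cos H₀ = −tan(-17.7°) tan(+0.000°) = 0.0000, H₀ = 1.5708 rad.
Bracket: H₀ sin φ sin δ + cos φ cos δ sin H₀ = 1.5708×-0.30403×0.00000 + 0.95266×1.00000×1.00000 = -0.000000 + 0.952660 = 0.952660.
Q̄ = (S₀/π) × [bracket] = (1361/π) × 0.952660 = 412.71 W/m².
— Configuration B (φ=+75.8°):
cos H₀ = −tan(+75.8°) tan(+0.000°) = -0.0000, H₀ = 1.5708 rad.
Bracket: H₀ sin φ sin δ + cos φ cos δ sin H₀ = 1.5708×0.96945×0.00000 + 0.24531×1.00000×1.00000 = 0.000000 + 0.245310 = 0.245310.
Q̄ = (S₀/π) × [bracket] = (1361/π) × 0.245310 = 106.27 W/m².
Ratio Q̄_A / Q̄_B = 412.71 / 106.27 = 3.884.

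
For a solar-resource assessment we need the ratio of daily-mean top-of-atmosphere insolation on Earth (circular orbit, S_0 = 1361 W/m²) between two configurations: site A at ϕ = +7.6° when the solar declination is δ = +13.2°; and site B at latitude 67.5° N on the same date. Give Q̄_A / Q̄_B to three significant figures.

— Configuration A (ϕ=+7.6°):
cos h₀ = −tan(+7.6°) tan(+13.200°) = -0.0313, h₀ = 1.6021 rad.
Bracket: h₀ sin ϕ sin δ + cos ϕ cos δ sin h₀ = 1.6021×0.13226×0.22835 + 0.99122×0.97358×0.99951 = 0.048386 + 0.964559 = 1.012945.
Q̄ = (S_0/π) × [bracket] = (1361/π) × 1.012945 = 438.83 W/m².
— Configuration B (ϕ=+67.5°):
cos h₀ = −tan(+67.5°) tan(+13.200°) = -0.5662, h₀ = 2.1727 rad.
Bracket: h₀ sin ϕ sin δ + cos ϕ cos δ sin h₀ = 2.1727×0.92388×0.22835 + 0.38268×0.97358×0.82423 = 0.458370 + 0.307083 = 0.765453.
Q̄ = (S_0/π) × [bracket] = (1361/π) × 0.765453 = 331.61 W/m².
Ratio Q̄_A / Q̄_B = 438.83 / 331.61 = 1.323.

Q̄_A / Q̄_B ≈ 1.32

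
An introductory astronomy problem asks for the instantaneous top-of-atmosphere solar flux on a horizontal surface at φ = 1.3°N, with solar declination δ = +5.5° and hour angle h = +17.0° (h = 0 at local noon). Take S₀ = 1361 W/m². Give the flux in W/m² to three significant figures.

cos θ_z = sin φ sin δ + cos φ cos δ cos h = 0.002174 + 0.951657 = 0.953831.
Flux = S₀ · cos θ_z = 1361 × 0.953831 = 1298 W/m².

1.30e+03 W/m²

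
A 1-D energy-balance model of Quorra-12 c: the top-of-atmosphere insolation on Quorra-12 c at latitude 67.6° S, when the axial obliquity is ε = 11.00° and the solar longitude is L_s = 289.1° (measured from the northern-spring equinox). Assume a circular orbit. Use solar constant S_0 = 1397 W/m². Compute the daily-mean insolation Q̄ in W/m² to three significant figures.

Q̄ ≈ 300 W/m²

Solar declination: sin δ = sin ε · sin L_s = sin 11.00° × sin 289.1° = -0.18030, so δ = -10.388°.
cos h₀ = −tan(-67.6°) tan(-10.388°) = -0.4447, h₀ = 2.0317 rad.
Bracket: h₀ sin ϕ sin δ + cos ϕ cos δ sin h₀ = 2.0317×-0.92455×-0.18030 + 0.38107×0.98361×0.89566 = 0.338677 + 0.335715 = 0.674392.
Q̄ = (S_0/π) × [bracket] = (1397/π) × 0.674392 = 299.9 W/m².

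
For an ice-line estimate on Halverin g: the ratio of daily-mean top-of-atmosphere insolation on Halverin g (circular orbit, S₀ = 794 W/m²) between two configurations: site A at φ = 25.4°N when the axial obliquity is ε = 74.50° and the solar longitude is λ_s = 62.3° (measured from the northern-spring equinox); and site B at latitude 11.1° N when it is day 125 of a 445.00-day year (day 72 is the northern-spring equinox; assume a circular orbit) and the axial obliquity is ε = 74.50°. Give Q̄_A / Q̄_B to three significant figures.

Q̄_A / Q̄_B ≈ 1.26

— Configuration A (φ=+25.4°):
Solar declination: sin δ = sin ε · sin λ_s = sin 74.50° × sin 62.3° = 0.85319, so δ = +58.561°.
cos H₀ = −tan(+25.4°) tan(+58.561°) = -0.7767, H₀ = 2.4602 rad.
Bracket: H₀ sin φ sin δ + cos φ cos δ sin H₀ = 2.4602×0.42894×0.85319 + 0.90334×0.52160×0.62987 = 0.900353 + 0.296783 = 1.197136.
Q̄ = (S₀/π) × [bracket] = (794/π) × 1.197136 = 302.56 W/m².
— Configuration B (φ=+11.1°):
Solar longitude: λ_s = 360° × (125 − 72)/445.00 = 42.876°.
sin δ = sin 74.50° × sin 42.876° = 0.65567, so δ = +40.971°.
cos H₀ = −tan(+11.1°) tan(+40.971°) = -0.1704, H₀ = 1.7420 rad.
Bracket: H₀ sin φ sin δ + cos φ cos δ sin H₀ = 1.7420×0.19252×0.65567 + 0.98129×0.75505×0.98538 = 0.219892 + 0.730091 = 0.949983.
Q̄ = (S₀/π) × [bracket] = (794/π) × 0.949983 = 240.10 W/m².
Ratio Q̄_A / Q̄_B = 302.56 / 240.10 = 1.260.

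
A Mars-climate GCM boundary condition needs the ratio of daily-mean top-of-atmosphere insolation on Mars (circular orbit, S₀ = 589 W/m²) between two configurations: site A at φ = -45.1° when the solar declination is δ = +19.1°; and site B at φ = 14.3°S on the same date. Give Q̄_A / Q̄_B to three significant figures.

Q̄_A / Q̄_B ≈ 0.434

— Configuration A (φ=-45.1°):
cos H₀ = −tan(-45.1°) tan(+19.100°) = 0.3475, H₀ = 1.2159 rad.
Bracket: H₀ sin φ sin δ + cos φ cos δ sin H₀ = 1.2159×-0.70834×0.32722 + 0.70587×0.94495×0.93768 = -0.281825 + 0.625444 = 0.343619.
Q̄ = (S₀/π) × [bracket] = (589/π) × 0.343619 = 64.423 W/m².
— Configuration B (φ=-14.3°):
cos H₀ = −tan(-14.3°) tan(+19.100°) = 0.0883, H₀ = 1.4824 rad.
Bracket: H₀ sin φ sin δ + cos φ cos δ sin H₀ = 1.4824×-0.24700×0.32722 + 0.96902×0.94495×0.99610 = -0.119813 + 0.912104 = 0.792291.
Q̄ = (S₀/π) × [bracket] = (589/π) × 0.792291 = 148.54 W/m².
Ratio Q̄_A / Q̄_B = 64.423 / 148.54 = 0.4337.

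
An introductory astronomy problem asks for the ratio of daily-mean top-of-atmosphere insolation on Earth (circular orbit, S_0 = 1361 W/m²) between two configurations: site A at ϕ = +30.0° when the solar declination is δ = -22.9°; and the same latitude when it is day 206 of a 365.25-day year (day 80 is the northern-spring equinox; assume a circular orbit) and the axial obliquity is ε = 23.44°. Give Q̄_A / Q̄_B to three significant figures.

— Configuration A (ϕ=+30.0°):
cos h₀ = −tan(+30.0°) tan(-22.900°) = 0.2439, h₀ = 1.3244 rad.
Bracket: h₀ sin ϕ sin δ + cos ϕ cos δ sin h₀ = 1.3244×0.50000×-0.38912 + 0.86603×0.92119×0.96980 = -0.257675 + 0.773685 = 0.516010.
Q̄ = (S_0/π) × [bracket] = (1361/π) × 0.516010 = 223.55 W/m².
— Configuration B (ϕ=+30.0°):
Solar longitude: L_s = 360° × (206 − 80)/365.25 = 124.189°.
sin δ = sin 23.44° × sin 124.189° = 0.32905, so δ = +19.211°.
cos h₀ = −tan(+30.0°) tan(+19.211°) = -0.2012, h₀ = 1.7734 rad.
Bracket: h₀ sin ϕ sin δ + cos ϕ cos δ sin h₀ = 1.7734×0.50000×0.32905 + 0.86603×0.94431×0.97955 = 0.291769 + 0.801077 = 1.092846.
Q̄ = (S_0/π) × [bracket] = (1361/π) × 1.092846 = 473.44 W/m².
Ratio Q̄_A / Q̄_B = 223.55 / 473.44 = 0.4722.

Q̄_A / Q̄_B ≈ 0.472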